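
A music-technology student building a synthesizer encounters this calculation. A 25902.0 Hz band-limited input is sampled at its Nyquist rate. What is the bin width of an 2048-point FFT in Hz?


Step 1 — Nyquist sampling rate:
fs = 2 * fmax = 2 * 25902.0 = 51804.0 Hz

Step 2 — DFT bin spacing:
df = fs / N = 51804.0 / 2048 = 25.2949 Hz

25.2949 Hz


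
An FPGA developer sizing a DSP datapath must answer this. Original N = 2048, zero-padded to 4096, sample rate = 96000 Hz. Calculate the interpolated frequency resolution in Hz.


Frequency resolution after zero-padding:
N_padded = 2048 * 2 = 4096
df = fs / N_padded
   = 96000 / 4096
   = 23.4375 Hz

23.4375 Hz


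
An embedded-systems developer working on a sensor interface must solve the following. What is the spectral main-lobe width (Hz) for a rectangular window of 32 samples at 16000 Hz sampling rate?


Main lobe width for a rectangular window:
Width = 2 * fs / N
      = 2 * 16000 / 32
      = 32000 / 32
      = 1000.0 Hz

1000.0 Hz


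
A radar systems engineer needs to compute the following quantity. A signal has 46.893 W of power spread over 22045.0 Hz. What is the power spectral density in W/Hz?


Power spectral density:
PSD = P / BW
    = 46.893 / 22045.0
    = 0.00212715 W/Hz

0.00212715 W/Hz


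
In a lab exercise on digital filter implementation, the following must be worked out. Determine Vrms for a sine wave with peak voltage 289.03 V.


RMS voltage for a sinusoidal waveform:
V_rms = V_peak / sqrt(2)
      = 289.03 / 1.414214
      = 204.375 V

204.375 V


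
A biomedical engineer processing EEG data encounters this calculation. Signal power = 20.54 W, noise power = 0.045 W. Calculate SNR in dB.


SNR in decibels:
SNR = 10 * log10(Ps / Pn)
    = 10 * log10(20.54 / 0.045)
    = 10 * log10(456.4444)
    = 10 * 2.6594
    = 26.59 dB

26.59 dB


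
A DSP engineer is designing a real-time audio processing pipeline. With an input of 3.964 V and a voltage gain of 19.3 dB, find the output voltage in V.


Output voltage from dB gain:
V_out = V_in * 10^(gain_dB / 20)
      = 3.964 * 10^(19.3 / 20)
      = 3.964 * 9.225714
      = 36.5707 V

36.5707 V


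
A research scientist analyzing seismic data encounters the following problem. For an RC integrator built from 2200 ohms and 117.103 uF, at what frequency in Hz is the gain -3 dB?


Cutoff frequency of a first-order RC filter:
fc = 1 / (2 * pi * R * C)
C = 117.103 uF = 0.000117103 F
fc = 1 / (2 * pi * 2200 * 0.000117103)
   = 1 / 1.6187156678586
   = 0.617774 Hz

0.617774 Hz


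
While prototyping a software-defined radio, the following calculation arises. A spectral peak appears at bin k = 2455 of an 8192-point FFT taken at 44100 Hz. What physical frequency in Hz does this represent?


Frequency of DFT bin k:
f_k = k * fs / N
    = 2455 * 44100 / 8192
    = 108265500 / 8192
    = 13216.003 Hz

13216.003 Hz


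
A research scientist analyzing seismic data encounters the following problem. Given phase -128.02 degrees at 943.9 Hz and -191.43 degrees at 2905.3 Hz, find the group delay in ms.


Group delay from phase difference:
tau = -d(phi)/d(omega)
d(phi) = -63.41 deg = -1.106713 rad
d(omega) = 2*pi*(2905.3 - 943.9) = 12323.8397 rad/s
tau = -(-1.106713) / 12323.8397
    = 0.0898 ms

0.0898 ms


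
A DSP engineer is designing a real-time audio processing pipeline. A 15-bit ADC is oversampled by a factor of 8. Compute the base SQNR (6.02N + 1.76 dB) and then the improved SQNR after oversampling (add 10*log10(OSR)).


Step 1 — baseline SQNR at Nyquist:
SQNR_base = 6.02*N + 1.76
          = 6.02*15 + 1.76
          = 92.06 dB

Step 2 — oversampling processing gain:
G = 10*log10(OSR) = 10*log10(8) = 9.03 dB

Step 3 — total:
SQNR_total = 92.06 + 9.03 = 101.09 dB

Base SQNR = 92.06 dB; oversampled SQNR = 101.09 dB


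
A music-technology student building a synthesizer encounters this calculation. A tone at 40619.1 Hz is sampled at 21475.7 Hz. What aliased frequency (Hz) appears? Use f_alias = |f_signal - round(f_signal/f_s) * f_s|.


Compute the nearest integer multiple of fs to the signal:
n = round(40619.1 / 21475.7) = 2
f_alias = |40619.1 - 2 * 21475.7|
        = |40619.1 - 42951.4|
        = 2332.3 Hz

2332.3


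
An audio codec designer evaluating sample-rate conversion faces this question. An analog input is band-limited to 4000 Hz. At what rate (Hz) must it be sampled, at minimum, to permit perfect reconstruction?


The Nyquist rate is twice the maximum frequency component.
fs_min = 2 * fmax
      = 2 * 4000
      = 8000 Hz

8000


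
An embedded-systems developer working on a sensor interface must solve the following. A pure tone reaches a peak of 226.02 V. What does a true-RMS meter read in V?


RMS voltage for a sinusoidal waveform:
V_rms = V_peak / sqrt(2)
      = 226.02 / 1.414214
      = 159.82 V

159.82 V


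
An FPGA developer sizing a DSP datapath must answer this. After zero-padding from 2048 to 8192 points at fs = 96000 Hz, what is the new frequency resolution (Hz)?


Frequency resolution after zero-padding:
N_padded = 2048 * 4 = 8192
df = fs / N_padded
   = 96000 / 8192
   = 11.7188 Hz

11.7188 Hz


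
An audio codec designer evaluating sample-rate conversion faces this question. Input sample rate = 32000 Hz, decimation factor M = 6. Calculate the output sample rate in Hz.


Decimation reduces the sample rate:
fs_out = fs_in / M
       = 32000 / 6
       = 5333.3333 Hz

5333.3333 Hz


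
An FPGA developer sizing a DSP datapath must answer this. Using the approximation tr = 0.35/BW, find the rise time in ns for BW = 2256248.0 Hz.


Rise time from bandwidth relationship:
tr = 0.35 / BW
   = 0.35 / 2256248.0
   = 1.551247912e-07 s
   = 155.1248 ns

155.1248 ns


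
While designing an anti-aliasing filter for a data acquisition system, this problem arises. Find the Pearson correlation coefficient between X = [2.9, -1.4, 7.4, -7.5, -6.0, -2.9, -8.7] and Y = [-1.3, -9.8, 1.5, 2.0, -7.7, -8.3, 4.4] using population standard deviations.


Pearson correlation coefficient (population):
r = cov(X,Y) / (std(X) * std(Y))
Mean X = -2.3143, Mean Y = -2.7429
Cov(X,Y) = -0.913469
Std(X) = 5.398261, Std(Y) = 5.329931
r = -0.0317

-0.0317


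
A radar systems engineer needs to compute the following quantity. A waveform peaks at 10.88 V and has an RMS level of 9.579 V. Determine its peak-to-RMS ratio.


Crest factor is the ratio of peak to RMS:
CF = V_peak / V_rms
   = 10.88 / 9.579
   = 1.1358

1.1358


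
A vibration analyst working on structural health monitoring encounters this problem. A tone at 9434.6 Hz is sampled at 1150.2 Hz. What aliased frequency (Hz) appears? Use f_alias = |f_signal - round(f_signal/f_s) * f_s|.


Compute the nearest integer multiple of fs to the signal:
n = round(9434.6 / 1150.2) = 8
f_alias = |9434.6 - 8 * 1150.2|
        = |9434.6 - 9201.6|
        = 233.0 Hz

233.0


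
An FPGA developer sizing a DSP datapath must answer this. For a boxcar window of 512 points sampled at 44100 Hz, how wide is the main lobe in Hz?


Main lobe width for a rectangular window:
Width = 2 * fs / N
      = 2 * 44100 / 512
      = 88200 / 512
      = 172.266 Hz

172.266 Hz


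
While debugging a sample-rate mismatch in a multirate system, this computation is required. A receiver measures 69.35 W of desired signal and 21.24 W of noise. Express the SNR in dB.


SNR in decibels:
SNR = 10 * log10(Ps / Pn)
    = 10 * log10(69.35 / 21.24)
    = 10 * log10(3.2651)
    = 10 * 0.5139
    = 5.14 dB

5.14 dB


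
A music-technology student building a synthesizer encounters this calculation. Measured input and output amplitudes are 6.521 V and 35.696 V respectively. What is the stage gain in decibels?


Voltage gain in dB:
G = 20 * log10(Vout / Vin)
  = 20 * log10(35.696 / 6.521)
  = 20 * log10(5.474007)
  = 20 * 0.738305
  = 14.77 dB

14.77 dB


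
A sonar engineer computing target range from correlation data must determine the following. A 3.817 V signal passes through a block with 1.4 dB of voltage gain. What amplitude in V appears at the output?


Output voltage from dB gain:
V_out = V_in * 10^(gain_dB / 20)
      = 3.817 * 10^(1.4 / 20)
      = 3.817 * 1.174898
      = 4.4846 V

4.4846 V


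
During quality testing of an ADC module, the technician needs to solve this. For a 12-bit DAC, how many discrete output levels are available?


Number of quantization levels = 2^N
= 2^12
= 4096

4096


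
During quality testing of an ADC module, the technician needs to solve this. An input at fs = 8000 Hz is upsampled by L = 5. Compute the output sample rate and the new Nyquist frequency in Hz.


Step 1 — output sample rate after interpolation by L:
fs_out = L * fs_in = 5 * 8000 = 40000 Hz

Step 2 — Nyquist frequency of the output stream:
f_Nyq = fs_out / 2 = 40000 / 2 = 20000.0 Hz

fs_out = 40000 Hz; f_Nyquist = 20000.0 Hz


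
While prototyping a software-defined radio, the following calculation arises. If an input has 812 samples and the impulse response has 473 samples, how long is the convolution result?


Linear convolution output length:
L = N + M - 1
  = 812 + 473 - 1
  = 1284 samples

1284


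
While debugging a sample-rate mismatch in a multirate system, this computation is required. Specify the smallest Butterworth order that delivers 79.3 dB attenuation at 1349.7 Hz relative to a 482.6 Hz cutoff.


Butterworth filter order formula:
n = log10(10^(A/10) - 1) / (2 * log10(f_stop/f_pass))
10^(79.3/10) - 1 = 85113802.8202
f_stop/f_pass = 1349.7 / 482.6 = 2.7967
n = 8.8772 -> ceil = 9

9


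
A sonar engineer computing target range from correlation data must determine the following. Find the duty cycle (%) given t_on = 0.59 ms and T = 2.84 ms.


Duty cycle as a percentage:
DC = (t_on / T) * 100
   = (0.59 / 2.84) * 100
   = 0.207746 * 100
   = 20.77 %

20.77 %


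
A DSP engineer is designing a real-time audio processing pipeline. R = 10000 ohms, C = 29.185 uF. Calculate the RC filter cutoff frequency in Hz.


Cutoff frequency of a first-order RC filter:
fc = 1 / (2 * pi * R * C)
C = 29.185 uF = 2.9185e-05 F
fc = 1 / (2 * pi * 10000 * 2.9185e-05)
   = 1 / 1.8337476319004
   = 0.545331 Hz

0.545331 Hz


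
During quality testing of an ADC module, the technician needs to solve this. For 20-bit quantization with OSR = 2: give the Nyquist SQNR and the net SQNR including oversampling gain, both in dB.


Step 1 — baseline SQNR at Nyquist:
SQNR_base = 6.02*N + 1.76
          = 6.02*20 + 1.76
          = 122.16 dB

Step 2 — oversampling processing gain:
G = 10*log10(OSR) = 10*log10(2) = 3.01 dB

Step 3 — total:
SQNR_total = 122.16 + 3.01 = 125.17 dB

Base SQNR = 122.16 dB; oversampled SQNR = 125.17 dB


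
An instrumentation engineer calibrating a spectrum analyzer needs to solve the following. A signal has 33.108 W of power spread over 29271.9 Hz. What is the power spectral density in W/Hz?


Power spectral density:
PSD = P / BW
    = 33.108 / 29271.9
    = 0.00113105 W/Hz

0.00113105 W/Hz


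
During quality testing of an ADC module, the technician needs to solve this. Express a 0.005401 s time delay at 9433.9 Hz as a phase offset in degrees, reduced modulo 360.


Phase shift from frequency and time delay:
phi = 360 * f * t_delay
    = 360 * 9433.9 * 0.005401
    = 18342.9 degrees
    mod 360 = 342.9 degrees

342.9 degrees


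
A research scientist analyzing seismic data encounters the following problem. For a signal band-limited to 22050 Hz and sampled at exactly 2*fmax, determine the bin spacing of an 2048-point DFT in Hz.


Step 1 — Nyquist sampling rate:
fs = 2 * fmax = 2 * 22050 = 44100 Hz

Step 2 — DFT bin spacing:
df = fs / N = 44100 / 2048 = 21.5332 Hz

21.5332 Hz


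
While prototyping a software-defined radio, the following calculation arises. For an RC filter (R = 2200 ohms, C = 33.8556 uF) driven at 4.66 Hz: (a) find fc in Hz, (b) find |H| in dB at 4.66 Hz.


Step 1 — cutoff frequency:
fc = 1 / (2*pi*R*C)
C = 33.8556 uF = 3.38556e-05 F
fc = 1 / (2*pi*2200*3.38556e-05)
   = 2.13682 Hz

Step 2 — magnitude at f = 4.66 Hz:
|H(f)| = 1 / sqrt(1 + (f/fc)^2)
f/fc = 4.66 / 2.13682 = 2.180811
|H| = 1 / sqrt(1 + 4.755937) = 0.4168137
|H|_dB = 20*log10(0.4168137) = -7.6 dB

fc = 2.13682 Hz; |H(4.66 Hz)| = -7.6 dB


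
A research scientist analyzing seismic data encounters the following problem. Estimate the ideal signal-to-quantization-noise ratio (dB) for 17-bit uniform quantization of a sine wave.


Theoretical SNR for a full-scale sinusoid:
SNR = 6.02 * N + 1.76
    = 6.02 * 17 + 1.76
    = 102.34 + 1.76
    = 104.1 dB

104.1 dB


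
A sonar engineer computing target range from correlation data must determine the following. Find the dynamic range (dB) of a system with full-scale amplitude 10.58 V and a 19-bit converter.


Dynamic range from full-scale to LSB:
V_min = V_max / 2^bits = 10.58 / 2^19
DR = 20 * log10(V_max / V_min)
   = 20 * log10(2^19)
   = 20 * 19 * log10(2)
   = 114.39 dB

114.39 dB


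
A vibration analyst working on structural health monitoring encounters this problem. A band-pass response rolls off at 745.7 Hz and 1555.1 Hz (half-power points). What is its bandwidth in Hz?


Bandwidth is the difference of -3dB frequencies:
BW = f_high - f_low
   = 1555.1 - 745.7
   = 809.4 Hz

809.4 Hz


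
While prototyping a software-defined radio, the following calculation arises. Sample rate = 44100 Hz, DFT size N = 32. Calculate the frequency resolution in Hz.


DFT frequency resolution:
df = fs / N
   = 44100 / 32
   = 1378.125 Hz

1378.125 Hz


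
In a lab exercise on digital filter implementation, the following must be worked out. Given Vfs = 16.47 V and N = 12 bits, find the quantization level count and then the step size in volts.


Step 1 — number of quantization levels:
L = 2^N = 2^12 = 4096

Step 2 — LSB step size:
delta = Vfs / L
      = 16.47 / 4096
      = 0.004021 V

Levels = 4096; step size = 0.004021 V


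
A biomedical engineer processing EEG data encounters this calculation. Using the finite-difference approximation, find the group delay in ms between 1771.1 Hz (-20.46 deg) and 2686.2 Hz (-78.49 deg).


Group delay from phase difference:
tau = -d(phi)/d(omega)
d(phi) = -58.03 deg = -1.012815 rad
d(omega) = 2*pi*(2686.2 - 1771.1) = 5749.7429 rad/s
tau = -(-1.012815) / 5749.7429
    = 0.1761 ms

0.1761 ms


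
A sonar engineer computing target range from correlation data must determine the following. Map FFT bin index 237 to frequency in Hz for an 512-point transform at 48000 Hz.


Frequency of DFT bin k:
f_k = k * fs / N
    = 237 * 48000 / 512
    = 11376000 / 512
    = 22218.75 Hz

22218.75 Hz


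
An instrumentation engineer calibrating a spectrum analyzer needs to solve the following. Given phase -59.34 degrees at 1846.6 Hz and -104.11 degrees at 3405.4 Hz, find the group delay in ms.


Group delay from phase difference:
tau = -d(phi)/d(omega)
d(phi) = -44.77 deg = -0.781384 rad
d(omega) = 2*pi*(3405.4 - 1846.6) = 9794.2293 rad/s
tau = -(-0.781384) / 9794.2293
    = 0.0798 ms

0.0798 ms


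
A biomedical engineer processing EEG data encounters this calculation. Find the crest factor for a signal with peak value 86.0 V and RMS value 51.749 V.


Crest factor is the ratio of peak to RMS:
CF = V_peak / V_rms
   = 86.0 / 51.749
   = 1.6619

1.6619


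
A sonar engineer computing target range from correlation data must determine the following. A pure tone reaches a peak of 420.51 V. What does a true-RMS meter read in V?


RMS voltage for a sinusoidal waveform:
V_rms = V_peak / sqrt(2)
      = 420.51 / 1.414214
      = 297.345 V

297.345 V


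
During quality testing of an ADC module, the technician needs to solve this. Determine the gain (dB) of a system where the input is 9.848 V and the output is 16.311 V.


Voltage gain in dB:
G = 20 * log10(Vout / Vin)
  = 20 * log10(16.311 / 9.848)
  = 20 * log10(1.656275)
  = 20 * 0.219133
  = 4.38 dB

4.38 dB


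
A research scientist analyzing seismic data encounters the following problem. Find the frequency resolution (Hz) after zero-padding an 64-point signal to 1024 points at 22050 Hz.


Frequency resolution after zero-padding:
N_padded = 64 * 16 = 1024
df = fs / N_padded
   = 22050 / 1024
   = 21.5332 Hz

21.5332 Hz


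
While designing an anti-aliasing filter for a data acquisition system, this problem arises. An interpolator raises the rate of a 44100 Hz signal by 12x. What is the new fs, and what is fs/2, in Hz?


Step 1 — output sample rate after interpolation by L:
fs_out = L * fs_in = 12 * 44100 = 529200 Hz

Step 2 — Nyquist frequency of the output stream:
f_Nyq = fs_out / 2 = 529200 / 2 = 264600.0 Hz

fs_out = 529200 Hz; f_Nyquist = 264600.0 Hz


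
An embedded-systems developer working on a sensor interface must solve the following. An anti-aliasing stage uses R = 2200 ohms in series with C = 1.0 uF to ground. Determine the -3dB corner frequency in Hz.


Cutoff frequency of a first-order RC filter:
fc = 1 / (2 * pi * R * C)
C = 1.0 uF = 1e-06 F
fc = 1 / (2 * pi * 2200 * 1e-06)
   = 1 / 0.013823007675795
   = 72.343156 Hz

72.343156 Hz


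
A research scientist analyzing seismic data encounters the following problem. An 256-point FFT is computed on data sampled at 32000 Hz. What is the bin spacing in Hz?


DFT frequency resolution:
df = fs / N
   = 32000 / 256
   = 125.0 Hz

125.0 Hz


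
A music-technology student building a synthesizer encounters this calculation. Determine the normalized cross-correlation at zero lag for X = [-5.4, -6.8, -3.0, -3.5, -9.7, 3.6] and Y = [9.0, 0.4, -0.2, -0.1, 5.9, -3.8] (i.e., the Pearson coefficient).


Pearson correlation coefficient (population):
r = cov(X,Y) / (std(X) * std(Y))
Mean X = -4.1333, Mean Y = 1.8667
Cov(X,Y) = -12.497778
Std(X) = 4.106769, Std(Y) = 4.273042
r = -0.7122

-0.7122


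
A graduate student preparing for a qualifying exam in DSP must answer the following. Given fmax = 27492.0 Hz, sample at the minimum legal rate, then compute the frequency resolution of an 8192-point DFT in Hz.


Step 1 — Nyquist sampling rate:
fs = 2 * fmax = 2 * 27492.0 = 54984.0 Hz

Step 2 — DFT bin spacing:
df = fs / N = 54984.0 / 8192 = 6.7119 Hz

6.7119 Hz


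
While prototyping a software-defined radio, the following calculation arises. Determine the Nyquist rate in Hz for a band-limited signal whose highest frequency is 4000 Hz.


The Nyquist rate is twice the maximum frequency component.
fs_min = 2 * fmax
      = 2 * 4000
      = 8000 Hz

8000


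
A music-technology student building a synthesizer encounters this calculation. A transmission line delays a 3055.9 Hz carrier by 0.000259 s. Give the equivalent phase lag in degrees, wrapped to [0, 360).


Phase shift from frequency and time delay:
phi = 360 * f * t_delay
    = 360 * 3055.9 * 0.000259
    = 284.93 degrees
    mod 360 = 284.93 degrees

284.93 degrees


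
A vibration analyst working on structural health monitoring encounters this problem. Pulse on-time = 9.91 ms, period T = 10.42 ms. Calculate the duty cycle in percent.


Duty cycle as a percentage:
DC = (t_on / T) * 100
   = (9.91 / 10.42) * 100
   = 0.951056 * 100
   = 95.11 %

95.11 %


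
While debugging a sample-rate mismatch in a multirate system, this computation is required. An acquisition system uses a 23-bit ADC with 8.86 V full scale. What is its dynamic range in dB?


Dynamic range from full-scale to LSB:
V_min = V_max / 2^bits = 8.86 / 2^23
DR = 20 * log10(V_max / V_min)
   = 20 * log10(2^23)
   = 20 * 23 * log10(2)
   = 138.47 dB

138.47 dB


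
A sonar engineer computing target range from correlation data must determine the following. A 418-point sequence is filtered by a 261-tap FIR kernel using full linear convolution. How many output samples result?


Linear convolution output length:
L = N + M - 1
  = 418 + 261 - 1
  = 678 samples

678


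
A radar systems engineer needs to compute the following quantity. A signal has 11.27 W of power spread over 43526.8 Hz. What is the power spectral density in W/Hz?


Power spectral density:
PSD = P / BW
    = 11.27 / 43526.8
    = 0.00025892 W/Hz

0.00025892 W/Hz


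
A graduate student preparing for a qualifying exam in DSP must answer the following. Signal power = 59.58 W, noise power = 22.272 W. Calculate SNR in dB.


SNR in decibels:
SNR = 10 * log10(Ps / Pn)
    = 10 * log10(59.58 / 22.272)
    = 10 * log10(2.6751)
    = 10 * 0.4273
    = 4.27 dB

4.27 dB


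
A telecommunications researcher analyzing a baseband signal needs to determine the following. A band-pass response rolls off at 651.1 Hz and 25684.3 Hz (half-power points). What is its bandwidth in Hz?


Bandwidth is the difference of -3dB frequencies:
BW = f_high - f_low
   = 25684.3 - 651.1
   = 25033.2 Hz

25033.2 Hz


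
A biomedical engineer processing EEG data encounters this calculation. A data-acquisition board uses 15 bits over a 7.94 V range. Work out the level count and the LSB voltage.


Step 1 — number of quantization levels:
L = 2^N = 2^15 = 32768

Step 2 — LSB step size:
delta = Vfs / L
      = 7.94 / 32768
      = 0.00024231 V

Levels = 32768; step size = 0.00024231 V


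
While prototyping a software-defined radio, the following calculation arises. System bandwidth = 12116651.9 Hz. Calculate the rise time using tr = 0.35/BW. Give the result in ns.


Rise time from bandwidth relationship:
tr = 0.35 / BW
   = 0.35 / 12116651.9
   = 2.888586739e-08 s
   = 28.8859 ns

28.8859 ns


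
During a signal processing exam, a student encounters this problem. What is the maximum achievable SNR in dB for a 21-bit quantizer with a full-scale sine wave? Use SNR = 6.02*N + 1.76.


Theoretical SNR for a full-scale sinusoid:
SNR = 6.02 * N + 1.76
    = 6.02 * 21 + 1.76
    = 126.42 + 1.76
    = 128.18 dB

128.18 dB


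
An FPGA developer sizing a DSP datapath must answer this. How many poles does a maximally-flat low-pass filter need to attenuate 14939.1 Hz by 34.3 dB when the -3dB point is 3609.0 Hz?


Butterworth filter order formula:
n = log10(10^(A/10) - 1) / (2 * log10(f_stop/f_pass))
10^(34.3/10) - 1 = 2690.5348
f_stop/f_pass = 14939.1 / 3609.0 = 4.1394
n = 2.7797 -> ceil = 3

3


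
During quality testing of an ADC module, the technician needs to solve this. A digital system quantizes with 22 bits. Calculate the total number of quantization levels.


Number of quantization levels = 2^N
= 2^22
= 4194304

4194304


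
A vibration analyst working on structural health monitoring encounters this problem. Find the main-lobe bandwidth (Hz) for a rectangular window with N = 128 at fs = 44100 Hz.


Main lobe width for a rectangular window:
Width = 2 * fs / N
      = 2 * 44100 / 128
      = 88200 / 128
      = 689.062 Hz

689.062 Hz


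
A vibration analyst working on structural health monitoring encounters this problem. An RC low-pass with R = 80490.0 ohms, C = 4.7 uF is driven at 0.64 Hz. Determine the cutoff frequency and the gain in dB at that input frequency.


Step 1 — cutoff frequency:
fc = 1 / (2*pi*R*C)
C = 4.7 uF = 4.7e-06 F
fc = 1 / (2*pi*80490.0*4.7e-06)
   = 0.420708 Hz

Step 2 — magnitude at f = 0.64 Hz:
|H(f)| = 1 / sqrt(1 + (f/fc)^2)
f/fc = 0.64 / 0.420708 = 1.521245
|H| = 1 / sqrt(1 + 2.314186) = 0.5493025
|H|_dB = 20*log10(0.5493025) = -5.2 dB

fc = 0.420708 Hz; |H(0.64 Hz)| = -5.2 dB


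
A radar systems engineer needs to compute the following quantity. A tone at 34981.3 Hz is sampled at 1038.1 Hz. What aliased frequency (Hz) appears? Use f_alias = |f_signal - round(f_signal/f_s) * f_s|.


Compute the nearest integer multiple of fs to the signal:
n = round(34981.3 / 1038.1) = 34
f_alias = |34981.3 - 34 * 1038.1|
        = |34981.3 - 35295.4|
        = 314.1 Hz

314.1


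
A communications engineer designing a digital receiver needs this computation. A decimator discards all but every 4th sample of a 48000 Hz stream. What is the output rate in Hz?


Decimation reduces the sample rate:
fs_out = fs_in / M
       = 48000 / 4
       = 12000.0 Hz

12000.0 Hz


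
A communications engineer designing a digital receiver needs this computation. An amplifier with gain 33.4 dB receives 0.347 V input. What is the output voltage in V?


Output voltage from dB gain:
V_out = V_in * 10^(gain_dB / 20)
      = 0.347 * 10^(33.4 / 20)
      = 0.347 * 46.773514
      = 16.2304 V

16.2304 V


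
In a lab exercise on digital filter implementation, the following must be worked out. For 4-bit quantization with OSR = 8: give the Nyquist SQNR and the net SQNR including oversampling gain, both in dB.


Step 1 — baseline SQNR at Nyquist:
SQNR_base = 6.02*N + 1.76
          = 6.02*4 + 1.76
          = 25.84 dB

Step 2 — oversampling processing gain:
G = 10*log10(OSR) = 10*log10(8) = 9.03 dB

Step 3 — total:
SQNR_total = 25.84 + 9.03 = 34.87 dB

Base SQNR = 25.84 dB; oversampled SQNR = 34.87 dB


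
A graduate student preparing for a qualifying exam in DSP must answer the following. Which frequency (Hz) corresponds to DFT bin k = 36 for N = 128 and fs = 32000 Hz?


Frequency of DFT bin k:
f_k = k * fs / N
    = 36 * 32000 / 128
    = 1152000 / 128
    = 9000.0 Hz

9000.0 Hz


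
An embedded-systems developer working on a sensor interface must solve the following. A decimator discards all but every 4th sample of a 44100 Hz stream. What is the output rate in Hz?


Decimation reduces the sample rate:
fs_out = fs_in / M
       = 44100 / 4
       = 11025.0 Hz

11025.0 Hz


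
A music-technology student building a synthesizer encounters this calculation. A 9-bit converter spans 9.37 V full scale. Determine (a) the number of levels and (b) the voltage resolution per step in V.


Step 1 — number of quantization levels:
L = 2^N = 2^9 = 512

Step 2 — LSB step size:
delta = Vfs / L
      = 9.37 / 512
      = 0.01830078 V

Levels = 512; step size = 0.01830078 V


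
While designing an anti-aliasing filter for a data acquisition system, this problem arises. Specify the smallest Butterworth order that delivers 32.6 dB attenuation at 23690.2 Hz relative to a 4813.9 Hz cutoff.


Butterworth filter order formula:
n = log10(10^(A/10) - 1) / (2 * log10(f_stop/f_pass))
10^(32.6/10) - 1 = 1818.7009
f_stop/f_pass = 23690.2 / 4813.9 = 4.9212
n = 2.3551 -> ceil = 3

3


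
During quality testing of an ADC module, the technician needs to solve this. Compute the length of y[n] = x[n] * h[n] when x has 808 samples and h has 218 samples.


Linear convolution output length:
L = N + M - 1
  = 808 + 218 - 1
  = 1025 samples

1025


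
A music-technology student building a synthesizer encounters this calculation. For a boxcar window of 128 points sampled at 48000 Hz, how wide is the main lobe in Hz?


Main lobe width for a rectangular window:
Width = 2 * fs / N
      = 2 * 48000 / 128
      = 96000 / 128
      = 750.0 Hz

750.0 Hz


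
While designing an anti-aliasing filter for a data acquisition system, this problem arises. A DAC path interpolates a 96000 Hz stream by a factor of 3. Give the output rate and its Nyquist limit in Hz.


Step 1 — output sample rate after interpolation by L:
fs_out = L * fs_in = 3 * 96000 = 288000 Hz

Step 2 — Nyquist frequency of the output stream:
f_Nyq = fs_out / 2 = 288000 / 2 = 144000.0 Hz

fs_out = 288000 Hz; f_Nyquist = 144000.0 Hz


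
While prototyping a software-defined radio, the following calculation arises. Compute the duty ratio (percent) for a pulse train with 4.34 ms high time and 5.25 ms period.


Duty cycle as a percentage:
DC = (t_on / T) * 100
   = (4.34 / 5.25) * 100
   = 0.826667 * 100
   = 82.67 %

82.67 %


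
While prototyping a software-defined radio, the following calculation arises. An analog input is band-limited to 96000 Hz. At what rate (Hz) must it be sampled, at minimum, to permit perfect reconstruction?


The Nyquist rate is twice the maximum frequency component.
fs_min = 2 * fmax
      = 2 * 96000
      = 192000 Hz

192000


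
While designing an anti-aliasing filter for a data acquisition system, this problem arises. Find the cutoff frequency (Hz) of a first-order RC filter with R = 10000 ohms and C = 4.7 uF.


Cutoff frequency of a first-order RC filter:
fc = 1 / (2 * pi * R * C)
C = 4.7 uF = 4.7e-06 F
fc = 1 / (2 * pi * 10000 * 4.7e-06)
   = 1 / 0.29530970943744
   = 3.386275 Hz

3.386275 Hz


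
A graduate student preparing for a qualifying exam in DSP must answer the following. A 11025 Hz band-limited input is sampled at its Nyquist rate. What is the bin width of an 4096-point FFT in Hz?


Step 1 — Nyquist sampling rate:
fs = 2 * fmax = 2 * 11025 = 22050 Hz

Step 2 — DFT bin spacing:
df = fs / N = 22050 / 4096 = 5.3833 Hz

5.3833 Hz


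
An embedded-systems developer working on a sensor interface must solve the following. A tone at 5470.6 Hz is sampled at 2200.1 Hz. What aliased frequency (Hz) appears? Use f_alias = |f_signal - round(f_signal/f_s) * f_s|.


Compute the nearest integer multiple of fs to the signal:
n = round(5470.6 / 2200.1) = 2
f_alias = |5470.6 - 2 * 2200.1|
        = |5470.6 - 4400.2|
        = 1070.4 Hz

1070.4


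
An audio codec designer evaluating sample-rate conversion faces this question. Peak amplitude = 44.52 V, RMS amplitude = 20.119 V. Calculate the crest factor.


Crest factor is the ratio of peak to RMS:
CF = V_peak / V_rms
   = 44.52 / 20.119
   = 2.2128

2.2128


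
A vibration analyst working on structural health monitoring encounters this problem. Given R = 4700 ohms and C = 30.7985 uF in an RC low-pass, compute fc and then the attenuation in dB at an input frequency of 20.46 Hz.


Step 1 — cutoff frequency:
fc = 1 / (2*pi*R*C)
C = 30.7985 uF = 3.07985e-05 F
fc = 1 / (2*pi*4700*3.07985e-05)
   = 1.09949 Hz

Step 2 — magnitude at f = 20.46 Hz:
|H(f)| = 1 / sqrt(1 + (f/fc)^2)
f/fc = 20.46 / 1.09949 = 18.608628
|H| = 1 / sqrt(1 + 346.281036) = 0.0536611
|H|_dB = 20*log10(0.0536611) = -25.41 dB

fc = 1.09949 Hz; |H(20.46 Hz)| = -25.41 dB


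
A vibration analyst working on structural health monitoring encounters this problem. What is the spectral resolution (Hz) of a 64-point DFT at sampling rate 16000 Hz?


DFT frequency resolution:
df = fs / N
   = 16000 / 64
   = 250.0 Hz

250.0 Hz


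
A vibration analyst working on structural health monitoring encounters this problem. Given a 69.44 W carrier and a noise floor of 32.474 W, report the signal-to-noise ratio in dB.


SNR in decibels:
SNR = 10 * log10(Ps / Pn)
    = 10 * log10(69.44 / 32.474)
    = 10 * log10(2.1383)
    = 10 * 0.3301
    = 3.3 dB

3.3 dB


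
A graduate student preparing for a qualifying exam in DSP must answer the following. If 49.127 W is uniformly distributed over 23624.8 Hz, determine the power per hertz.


Power spectral density:
PSD = P / BW
    = 49.127 / 23624.8
    = 0.00207947 W/Hz

0.00207947 W/Hz


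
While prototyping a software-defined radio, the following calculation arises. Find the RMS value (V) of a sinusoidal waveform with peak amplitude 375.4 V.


RMS voltage for a sinusoidal waveform:
V_rms = V_peak / sqrt(2)
      = 375.4 / 1.414214
      = 265.448 V

265.448 V


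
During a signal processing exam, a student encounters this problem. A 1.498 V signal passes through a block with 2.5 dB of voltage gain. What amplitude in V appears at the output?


Output voltage from dB gain:
V_out = V_in * 10^(gain_dB / 20)
      = 1.498 * 10^(2.5 / 20)
      = 1.498 * 1.333521
      = 1.9976 V

1.9976 V


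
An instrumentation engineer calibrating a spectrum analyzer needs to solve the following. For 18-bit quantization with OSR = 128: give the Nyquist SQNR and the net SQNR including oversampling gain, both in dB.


Step 1 — baseline SQNR at Nyquist:
SQNR_base = 6.02*N + 1.76
          = 6.02*18 + 1.76
          = 110.12 dB

Step 2 — oversampling processing gain:
G = 10*log10(OSR) = 10*log10(128) = 21.07 dB

Step 3 — total:
SQNR_total = 110.12 + 21.07 = 131.19 dB

Base SQNR = 110.12 dB; oversampled SQNR = 131.19 dB


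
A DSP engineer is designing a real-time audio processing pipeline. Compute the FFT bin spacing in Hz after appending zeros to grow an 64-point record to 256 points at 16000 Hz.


Frequency resolution after zero-padding:
N_padded = 64 * 4 = 256
df = fs / N_padded
   = 16000 / 256
   = 62.5 Hz

62.5 Hz


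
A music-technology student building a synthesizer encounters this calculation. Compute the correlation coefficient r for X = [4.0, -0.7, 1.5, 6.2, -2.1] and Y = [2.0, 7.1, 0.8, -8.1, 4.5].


Pearson correlation coefficient (population):
r = cov(X,Y) / (std(X) * std(Y))
Mean X = 1.78, Mean Y = 1.26
Cov(X,Y) = -13.3308
Std(X) = 3.024831, Std(Y) = 5.156976
r = -0.8546

-0.8546


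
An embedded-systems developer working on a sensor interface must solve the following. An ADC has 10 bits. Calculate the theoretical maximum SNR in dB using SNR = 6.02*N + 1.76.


Theoretical SNR for a full-scale sinusoid:
SNR = 6.02 * N + 1.76
    = 6.02 * 10 + 1.76
    = 60.2 + 1.76
    = 61.96 dB

61.96 dB


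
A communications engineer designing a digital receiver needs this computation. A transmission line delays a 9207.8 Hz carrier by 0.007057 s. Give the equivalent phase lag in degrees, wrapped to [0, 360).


Phase shift from frequency and time delay:
phi = 360 * f * t_delay
    = 360 * 9207.8 * 0.007057
    = 23392.6 degrees
    mod 360 = 352.6 degrees

352.6 degrees


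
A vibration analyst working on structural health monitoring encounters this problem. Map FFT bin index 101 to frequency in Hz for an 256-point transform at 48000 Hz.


Frequency of DFT bin k:
f_k = k * fs / N
    = 101 * 48000 / 256
    = 4848000 / 256
    = 18937.5 Hz

18937.5 Hz


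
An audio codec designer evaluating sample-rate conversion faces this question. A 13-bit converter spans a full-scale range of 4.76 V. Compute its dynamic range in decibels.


Dynamic range from full-scale to LSB:
V_min = V_max / 2^bits = 4.76 / 2^13
DR = 20 * log10(V_max / V_min)
   = 20 * log10(2^13)
   = 20 * 13 * log10(2)
   = 78.27 dB

78.27 dB


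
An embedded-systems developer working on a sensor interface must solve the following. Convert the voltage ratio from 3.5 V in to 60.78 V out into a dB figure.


Voltage gain in dB:
G = 20 * log10(Vout / Vin)
  = 20 * log10(60.78 / 3.5)
  = 20 * log10(17.365714)
  = 20 * 1.239693
  = 24.79 dB

24.79 dB


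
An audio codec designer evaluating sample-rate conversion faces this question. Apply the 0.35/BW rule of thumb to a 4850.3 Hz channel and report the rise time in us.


Rise time from bandwidth relationship:
tr = 0.35 / BW
   = 0.35 / 4850.3
   = 7.216048492e-05 s
   = 72.1605 us

72.1605 us


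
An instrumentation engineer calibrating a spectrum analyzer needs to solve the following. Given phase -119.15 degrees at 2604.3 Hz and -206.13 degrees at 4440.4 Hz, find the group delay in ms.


Group delay from phase difference:
tau = -d(phi)/d(omega)
d(phi) = -86.98 deg = -1.518087 rad
d(omega) = 2*pi*(4440.4 - 2604.3) = 11536.5565 rad/s
tau = -(-1.518087) / 11536.5565
    = 0.1316 ms

0.1316 ms


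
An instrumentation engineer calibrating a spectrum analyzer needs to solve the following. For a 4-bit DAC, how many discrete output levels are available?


Number of quantization levels = 2^N
= 2^4
= 16

16


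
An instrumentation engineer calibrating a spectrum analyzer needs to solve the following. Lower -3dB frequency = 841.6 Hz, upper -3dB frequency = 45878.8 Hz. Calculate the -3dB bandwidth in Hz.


Bandwidth is the difference of -3dB frequencies:
BW = f_high - f_low
   = 45878.8 - 841.6
   = 45037.2 Hz

45037.2 Hz


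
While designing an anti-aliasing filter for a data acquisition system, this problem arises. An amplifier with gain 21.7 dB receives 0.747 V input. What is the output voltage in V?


Output voltage from dB gain:
V_out = V_in * 10^(gain_dB / 20)
      = 0.747 * 10^(21.7 / 20)
      = 0.747 * 12.16186
      = 9.0849 V

9.0849 V


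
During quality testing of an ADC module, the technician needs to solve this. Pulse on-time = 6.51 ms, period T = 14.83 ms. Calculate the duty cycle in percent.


Duty cycle as a percentage:
DC = (t_on / T) * 100
   = (6.51 / 14.83) * 100
   = 0.438975 * 100
   = 43.9 %

43.9 %


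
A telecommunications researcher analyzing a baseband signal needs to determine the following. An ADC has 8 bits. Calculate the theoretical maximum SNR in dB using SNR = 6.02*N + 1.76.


Theoretical SNR for a full-scale sinusoid:
SNR = 6.02 * N + 1.76
    = 6.02 * 8 + 1.76
    = 48.16 + 1.76
    = 49.92 dB

49.92 dB


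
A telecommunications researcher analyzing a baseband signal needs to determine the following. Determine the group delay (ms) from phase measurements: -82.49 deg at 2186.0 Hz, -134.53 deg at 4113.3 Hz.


Group delay from phase difference:
tau = -d(phi)/d(omega)
d(phi) = -52.04 deg = -0.908269 rad
d(omega) = 2*pi*(4113.3 - 2186.0) = 12109.583 rad/s
tau = -(-0.908269) / 12109.583
    = 0.075 ms

0.075 ms


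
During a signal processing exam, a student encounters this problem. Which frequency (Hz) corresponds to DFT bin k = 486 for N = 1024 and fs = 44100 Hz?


Frequency of DFT bin k:
f_k = k * fs / N
    = 486 * 44100 / 1024
    = 21432600 / 1024
    = 20930.273 Hz

20930.273 Hz


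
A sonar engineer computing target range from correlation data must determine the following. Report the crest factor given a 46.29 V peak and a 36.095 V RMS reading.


Crest factor is the ratio of peak to RMS:
CF = V_peak / V_rms
   = 46.29 / 36.095
   = 1.2824

1.2824


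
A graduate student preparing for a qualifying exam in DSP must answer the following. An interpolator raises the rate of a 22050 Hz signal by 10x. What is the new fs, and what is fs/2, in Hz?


Step 1 — output sample rate after interpolation by L:
fs_out = L * fs_in = 10 * 22050 = 220500 Hz

Step 2 — Nyquist frequency of the output stream:
f_Nyq = fs_out / 2 = 220500 / 2 = 110250.0 Hz

fs_out = 220500 Hz; f_Nyquist = 110250.0 Hz


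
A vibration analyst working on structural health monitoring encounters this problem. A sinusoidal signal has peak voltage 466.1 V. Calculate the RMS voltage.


RMS voltage for a sinusoidal waveform:
V_rms = V_peak / sqrt(2)
      = 466.1 / 1.414214
      = 329.582 V

329.582 V


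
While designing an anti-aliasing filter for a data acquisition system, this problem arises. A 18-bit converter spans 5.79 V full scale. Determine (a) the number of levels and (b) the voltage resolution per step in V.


Step 1 — number of quantization levels:
L = 2^N = 2^18 = 262144

Step 2 — LSB step size:
delta = Vfs / L
      = 5.79 / 262144
      = 2.209e-05 V

Levels = 262144; step size = 2.209e-05 V


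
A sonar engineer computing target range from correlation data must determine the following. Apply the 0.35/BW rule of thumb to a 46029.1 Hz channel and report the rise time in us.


Rise time from bandwidth relationship:
tr = 0.35 / BW
   = 0.35 / 46029.1
   = 7.603885368e-06 s
   = 7.6039 us

7.6039 us


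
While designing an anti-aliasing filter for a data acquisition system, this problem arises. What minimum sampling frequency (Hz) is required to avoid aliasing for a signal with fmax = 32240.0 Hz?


The Nyquist rate is twice the maximum frequency component.
fs_min = 2 * fmax
      = 2 * 32240.0
      = 64480.0 Hz

64480.0


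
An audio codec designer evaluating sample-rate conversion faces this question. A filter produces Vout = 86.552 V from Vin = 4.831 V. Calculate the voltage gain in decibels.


Voltage gain in dB:
G = 20 * log10(Vout / Vin)
  = 20 * log10(86.552 / 4.831)
  = 20 * log10(17.915959)
  = 20 * 1.25324
  = 25.06 dB

25.06 dB


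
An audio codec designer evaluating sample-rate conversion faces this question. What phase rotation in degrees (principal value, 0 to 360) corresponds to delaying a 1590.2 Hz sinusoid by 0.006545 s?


Phase shift from frequency and time delay:
phi = 360 * f * t_delay
    = 360 * 1590.2 * 0.006545
    = 3746.83 degrees
    mod 360 = 146.83 degrees

146.83 degrees
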